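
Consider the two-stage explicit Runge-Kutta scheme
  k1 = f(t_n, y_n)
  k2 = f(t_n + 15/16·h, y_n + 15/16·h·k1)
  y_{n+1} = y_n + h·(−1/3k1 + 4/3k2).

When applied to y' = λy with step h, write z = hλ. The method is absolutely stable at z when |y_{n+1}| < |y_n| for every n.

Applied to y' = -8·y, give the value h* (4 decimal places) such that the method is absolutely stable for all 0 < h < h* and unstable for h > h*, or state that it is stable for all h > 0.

With y'=λy (z=hλ):
  k1=λy_n ⇒ h·k1=z·y_n;  k2=λ(1+15/16z)y_n ⇒ h·k2=z(1+15/16z)y_n
  y_{n+1}/y_n = 1 − 1/3z + 4/3z(1+15/16z) = 1 + z + 5/4z²
  Hence R(z) = 1 + z + 5/4z².

Solve |R(x)|<1 on ℝ⁻.
x=-0.72: |R|=0.9280
R=1: x+5/4x²=0 ⇒ x=−4/5=-0.8000; min R=1−1/(4·5/4)=0.8000>−1
Confirm numerically:
  x=-0.538: |R|=0.82381 <1
  x=-0.528: |R|=0.82048 <1
  x=-0.395: |R|=0.80003 <1
  x=-0.352: |R|=0.80288 <1
  x=-1.264: |R|=1.73312 >1
  x=-1.207: |R|=1.61406 >1
  x=-1.204: |R|=1.60802 >1
Stable set (-0.8000, 0).

(-0.8000,0); λ=-8 ⇒ h* = (4/5)/8 = 0.1000.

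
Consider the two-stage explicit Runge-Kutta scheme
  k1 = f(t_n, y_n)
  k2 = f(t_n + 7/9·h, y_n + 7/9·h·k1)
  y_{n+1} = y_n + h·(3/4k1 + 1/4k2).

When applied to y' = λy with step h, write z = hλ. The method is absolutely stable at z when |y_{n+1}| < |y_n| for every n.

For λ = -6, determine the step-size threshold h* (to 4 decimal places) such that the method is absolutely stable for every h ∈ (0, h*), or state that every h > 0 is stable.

(-5.1429,0); λ=-6 ⇒ h* = (36/7)/6 = 0.8571.

Set f=λy, z=hλ:
  k1=λy_n ⇒ h·k1=z·y_n;  k2=λ(1+7/9z)y_n ⇒ h·k2=z(1+7/9z)y_n
  y_{n+1}/y_n = 1 + 3/4z + 1/4z(1+7/9z) = 1 + z + 7/36z²
  R(z) = 1 + z + 7/36z².

Boundary: |R(x)|=1, x<0.
x=-0.83: |R|=0.3040
R=1: x+7/36x²=0 ⇒ x=−36/7=-5.1429; min R=1−1/(4·7/36)=-0.2857>−1
Confirm numerically:
  x=-4.486: |R|=0.42704 <1
  x=-4.274: |R|=0.27793 <1
  x=-3.188: |R|=0.21179 <1
  x=-2.298: |R|=0.27118 <1
  x=-5.711: |R|=1.63091 >1
  x=-5.656: |R|=1.56434 >1
  x=-5.350: |R|=1.21549 >1
Stable set (-5.1429, 0).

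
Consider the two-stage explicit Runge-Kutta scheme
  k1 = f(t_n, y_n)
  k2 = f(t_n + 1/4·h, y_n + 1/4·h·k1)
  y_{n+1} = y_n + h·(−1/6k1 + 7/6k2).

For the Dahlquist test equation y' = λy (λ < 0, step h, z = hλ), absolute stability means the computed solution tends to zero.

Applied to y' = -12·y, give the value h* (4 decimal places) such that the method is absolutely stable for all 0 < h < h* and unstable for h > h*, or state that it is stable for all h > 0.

(-3.4286,0); λ=-12 ⇒ h* = (24/7)/12 = 0.2857.

Test eqn y'=λy, z=hλ:
  k1=λy_n ⇒ h·k1=z·y_n;  k2=λ(1+1/4z)y_n ⇒ h·k2=z(1+1/4z)y_n
  y_{n+1}/y_n = 1 − 1/6z + 7/6z(1+1/4z) = 1 + z + 7/24z²
  so R(z) = 1 + z + 7/24z².

Find x<0 with |R(x)|<1.
x=-1.67: |R|=0.1434
R=1: x+7/24x²=0 ⇒ x=−24/7=-3.4286; min R=1−1/(4·7/24)=0.1429>−1
Confirm numerically:
  x=-3.309: |R|=0.88460 <1
  x=-3.292: |R|=0.86887 <1
  x=-2.837: |R|=0.51050 <1
  x=-1.551: |R|=0.15063 <1
  x=-3.904: |R|=1.54135 >1
  x=-3.782: |R|=1.38986 >1
So |R|<1 on (-3.4286, 0).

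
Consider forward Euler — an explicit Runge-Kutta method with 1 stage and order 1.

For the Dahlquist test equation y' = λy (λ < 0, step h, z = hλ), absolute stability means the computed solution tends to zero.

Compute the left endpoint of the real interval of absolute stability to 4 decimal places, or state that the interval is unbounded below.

left endpoint -2.0000.

On y'=λy, z=hλ:
  order 1, 1-stage ⇒ R(z)=1+z
  (e.g. R(-1.42)=-0.42000, |R|=0.42000)

Boundary: |R(x)|=1, x<0.
x=-1.42: |R|=0.4200
|R(-2.29)|=1.2900 |R(-2.2)|=1.2000 |R(-2.08)|=1.0800
Bisect:
  x_lo=-2.5414 |R|=1.5414  x_hi=-0.0731 |R|=0.9269
  mid=-1.30727 |R|=0.30727 →hi
  mid=-1.92435 |R|=0.92435 →hi
  mid=-2.23288 |R|=1.23288 →lo
  mid=-2.07862 |R|=1.07862 →lo
  mid=-2.00148 |R|=1.00148 →lo
  mid=-1.96291 |R|=0.96291 →hi
  mid=-1.98220 |R|=0.98220 →hi
  mid=-1.99184 |R|=0.99184 →hi
  ...
  [-2.00012,-1.99997] ⇒ x*=-2.0000
So |R|<1 on (-2.0000, 0).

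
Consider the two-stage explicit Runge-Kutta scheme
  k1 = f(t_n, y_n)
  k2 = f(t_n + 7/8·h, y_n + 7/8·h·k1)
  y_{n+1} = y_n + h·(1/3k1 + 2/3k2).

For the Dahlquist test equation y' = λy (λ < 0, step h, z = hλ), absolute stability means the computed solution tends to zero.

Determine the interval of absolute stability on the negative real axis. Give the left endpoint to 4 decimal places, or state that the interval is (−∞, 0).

On y'=λy, z=hλ:
  k1=λy_n ⇒ h·k1=z·y_n;  k2=λ(1+7/8z)y_n ⇒ h·k2=z(1+7/8z)y_n
  y_{n+1}/y_n = 1 + 1/3z + 2/3z(1+7/8z) = 1 + z + 7/12z²
  R(z) = 1 + z + 7/12z².

Need |R(x)|<1, x<0.
x=-1.45: |R|=0.7765
R=1: x+7/12x²=0 ⇒ x=−12/7=-1.7143; min R=1−1/(4·7/12)=0.5714>−1
Confirm numerically:
  x=-1.640: |R|=0.92893 <1
  x=-0.944: |R|=0.57583 <1
  x=-0.869: |R|=0.57151 <1
  x=-0.835: |R|=0.57171 <1
  x=-2.201: |R|=1.62490 >1
  x=-2.181: |R|=1.59378 >1
  x=-1.795: |R|=1.08451 >1
Stable set (-1.7143, 0).

(-1.7143, 0).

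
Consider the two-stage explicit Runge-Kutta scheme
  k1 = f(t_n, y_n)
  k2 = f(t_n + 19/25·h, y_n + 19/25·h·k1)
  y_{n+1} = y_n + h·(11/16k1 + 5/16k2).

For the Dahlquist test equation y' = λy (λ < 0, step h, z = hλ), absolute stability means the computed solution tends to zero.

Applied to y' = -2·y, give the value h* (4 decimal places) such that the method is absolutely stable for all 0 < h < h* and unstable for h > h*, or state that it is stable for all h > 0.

(-4.2105,0); λ=-2 ⇒ h* = (80/19)/2 = 2.1053.

On y'=λy, z=hλ:
  k1=λy_n ⇒ h·k1=z·y_n;  k2=λ(1+19/25z)y_n ⇒ h·k2=z(1+19/25z)y_n
  y_{n+1}/y_n = 1 + 11/16z + 5/16z(1+19/25z) = 1 + z + 19/80z²
  ⇒ R(z) = 1 + z + 19/80z².

Need |R(x)|<1, x<0.
x=-1.47: |R|=0.0432
R=1: x+19/80x²=0 ⇒ x=−80/19=-4.2105; min R=1−1/(4·19/80)=-0.0526>−1
Confirm numerically:
  x=-3.950: |R|=0.75559 <1
  x=-3.131: |R|=0.19725 <1
  x=-2.761: |R|=0.04949 <1
  x=-2.336: |R|=0.03999 <1
  x=-4.702: |R|=1.54884 >1
  x=-4.475: |R|=1.28109 >1
  x=-4.397: |R|=1.19473 >1
So |R|<1 on (-4.2105, 0).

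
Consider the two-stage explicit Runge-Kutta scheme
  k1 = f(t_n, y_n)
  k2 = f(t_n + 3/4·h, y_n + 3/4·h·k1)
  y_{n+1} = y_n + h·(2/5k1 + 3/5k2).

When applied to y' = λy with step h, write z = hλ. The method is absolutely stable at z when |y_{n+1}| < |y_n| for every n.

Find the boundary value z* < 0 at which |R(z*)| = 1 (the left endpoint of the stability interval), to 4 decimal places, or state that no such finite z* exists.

With y'=λy (z=hλ):
  k1=λy_n ⇒ h·k1=z·y_n;  k2=λ(1+3/4z)y_n ⇒ h·k2=z(1+3/4z)y_n
  y_{n+1}/y_n = 1 + 2/5z + 3/5z(1+3/4z) = 1 + z + 9/20z²
  so R(z) = 1 + z + 9/20z².

Find x<0 with |R(x)|<1.
x=-0.97: |R|=0.4534
R=1: x+9/20x²=0 ⇒ x=−20/9=-2.2222; min R=1−1/(4·9/20)=0.4444>−1
Confirm numerically:
  x=-1.682: |R|=0.59111 <1
  x=-1.479: |R|=0.50535 <1
  x=-1.021: |R|=0.44810 <1
  x=-2.759: |R|=1.66644 >1
  x=-2.500: |R|=1.31250 >1
  x=-2.267: |R|=1.04568 >1
Stable set (-2.2222, 0).

z* = -2.2222.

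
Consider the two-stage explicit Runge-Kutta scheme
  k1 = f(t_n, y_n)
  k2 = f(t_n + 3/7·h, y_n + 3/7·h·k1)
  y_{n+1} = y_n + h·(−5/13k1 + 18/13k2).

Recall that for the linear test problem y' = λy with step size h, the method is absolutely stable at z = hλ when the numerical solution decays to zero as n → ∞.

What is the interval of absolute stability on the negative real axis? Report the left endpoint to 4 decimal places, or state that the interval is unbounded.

Set f=λy, z=hλ:
  k1=λy_n ⇒ h·k1=z·y_n;  k2=λ(1+3/7z)y_n ⇒ h·k2=z(1+3/7z)y_n
  y_{n+1}/y_n = 1 − 5/13z + 18/13z(1+3/7z) = 1 + z + 54/91z²
  so R(z) = 1 + z + 54/91z².

Need |R(x)|<1, x<0.
x=-0.75: |R|=0.5838
R=1: x+54/91x²=0 ⇒ x=−91/54=-1.6852; min R=1−1/(4·54/91)=0.5787>−1
Confirm numerically:
  x=-1.502: |R|=0.83673 <1
  x=-1.135: |R|=0.62944 <1
  x=-0.745: |R|=0.58436 <1
  x=-2.268: |R|=1.78438 >1
  x=-2.047: |R|=1.43950 >1
  x=-1.712: |R|=1.02724 >1
So |R|<1 on (-1.6852, 0).

z∈(-1.6852,0).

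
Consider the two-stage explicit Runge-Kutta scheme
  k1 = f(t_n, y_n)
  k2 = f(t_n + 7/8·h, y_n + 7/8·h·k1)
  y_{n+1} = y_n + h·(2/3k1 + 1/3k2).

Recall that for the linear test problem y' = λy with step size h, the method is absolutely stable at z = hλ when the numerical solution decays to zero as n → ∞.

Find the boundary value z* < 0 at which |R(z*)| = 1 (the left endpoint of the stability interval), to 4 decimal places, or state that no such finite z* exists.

left endpoint -3.4286.

Test eqn y'=λy, z=hλ:
  k1=λy_n ⇒ h·k1=z·y_n;  k2=λ(1+7/8z)y_n ⇒ h·k2=z(1+7/8z)y_n
  y_{n+1}/y_n = 1 + 2/3z + 1/3z(1+7/8z) = 1 + z + 7/24z²
  so R(z) = 1 + z + 7/24z².

Solve |R(x)|<1 on ℝ⁻.
x=-0.99: |R|=0.2959
R=1: x+7/24x²=0 ⇒ x=−24/7=-3.4286; min R=1−1/(4·7/24)=0.1429>−1
Confirm numerically:
  x=-3.386: |R|=0.95796 <1
  x=-1.734: |R|=0.14297 <1
  x=-1.396: |R|=0.17240 <1
  x=-3.854: |R|=1.47822 >1
  x=-3.844: |R|=1.46576 >1
  x=-3.842: |R|=1.46328 >1
Stable set (-3.4286, 0).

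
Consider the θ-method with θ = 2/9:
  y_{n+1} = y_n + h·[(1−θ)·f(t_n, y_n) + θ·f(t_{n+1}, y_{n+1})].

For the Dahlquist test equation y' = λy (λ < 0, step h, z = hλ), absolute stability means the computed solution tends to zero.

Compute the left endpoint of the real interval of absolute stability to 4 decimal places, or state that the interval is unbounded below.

left endpoint -3.6000.

On y'=λy, z=hλ:
  y_{n+1} = y_n + z·[7/9·y_n + 2/9·y_{n+1}] ⇒ (1 − 2/9z)y_{n+1} = (1 + 7/9z)y_n
  so R(z) = (1 + 7/9z)/(1 − 2/9z).

Find x<0 with |R(x)|<1.
x=-0.51: |R|=0.5419
R=−1: 1+7/9x = −1+2/9x ⇒ -5/9x=2 ⇒ x=2/(-5/9)=-3.6000
Confirm numerically:
  x=-3.482: |R|=0.96304 <1
  x=-2.143: |R|=0.45168 <1
  x=-1.975: |R|=0.37259 <1
  x=-1.788: |R|=0.27958 <1
  x=-4.200: |R|=1.17241 >1
  x=-3.932: |R|=1.09843 >1
So |R|<1 on (-3.6000, 0).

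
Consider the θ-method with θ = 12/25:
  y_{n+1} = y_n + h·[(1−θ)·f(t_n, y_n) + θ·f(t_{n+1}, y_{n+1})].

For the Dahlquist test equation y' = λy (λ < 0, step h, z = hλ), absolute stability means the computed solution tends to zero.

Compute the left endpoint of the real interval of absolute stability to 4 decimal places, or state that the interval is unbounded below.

With y'=λy (z=hλ):
  y_{n+1} = y_n + z·[13/25·y_n + 12/25·y_{n+1}] ⇒ (1 − 12/25z)y_{n+1} = (1 + 13/25z)y_n
  so R(z) = (1 + 13/25z)/(1 − 12/25z).

Need |R(x)|<1, x<0.
x=-0.89: |R|=0.3764
R=−1: 1+13/25x = −1+12/25x ⇒ -1/25x=2 ⇒ x=2/(-1/25)=-50.0000
Confirm numerically:
  x=-44.483: |R|=0.99013 <1
  x=-33.343: |R|=0.96082 <1
  x=-29.420: |R|=0.94556 <1
  x=-26.642: |R|=0.93224 <1
  x=-50.252: |R|=1.00040 >1
  x=-50.203: |R|=1.00032 >1
Stable set (-50.0000, 0).

left endpoint -50.0000.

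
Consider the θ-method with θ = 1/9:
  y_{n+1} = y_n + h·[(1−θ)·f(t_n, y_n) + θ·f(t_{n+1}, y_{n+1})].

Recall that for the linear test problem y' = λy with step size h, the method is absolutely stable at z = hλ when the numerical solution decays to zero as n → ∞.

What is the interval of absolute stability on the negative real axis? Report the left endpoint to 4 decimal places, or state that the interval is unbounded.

With y'=λy (z=hλ):
  y_{n+1} = y_n + z·[8/9·y_n + 1/9·y_{n+1}] ⇒ (1 − 1/9z)y_{n+1} = (1 + 8/9z)y_n
  ⇒ R(z) = (1 + 8/9z)/(1 − 1/9z).

Boundary: |R(x)|=1, x<0.
x=-0.93: |R|=0.1571
R=−1: 1+8/9x = −1+1/9x ⇒ -7/9x=2 ⇒ x=2/(-7/9)=-2.5714
Confirm numerically:
  x=-2.101: |R|=0.70336 <1
  x=-1.919: |R|=0.58174 <1
  x=-1.640: |R|=0.38722 <1
  x=-1.254: |R|=0.10064 <1
  x=-2.925: |R|=1.20755 >1
  x=-2.786: |R|=1.12744 >1
Stable set (-2.5714, 0).

(-2.5714, 0).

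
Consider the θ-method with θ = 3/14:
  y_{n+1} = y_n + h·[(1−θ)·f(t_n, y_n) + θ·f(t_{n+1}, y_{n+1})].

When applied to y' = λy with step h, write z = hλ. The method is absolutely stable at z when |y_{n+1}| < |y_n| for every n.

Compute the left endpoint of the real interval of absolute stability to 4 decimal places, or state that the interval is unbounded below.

left endpoint -3.5000.

Test eqn y'=λy, z=hλ:
  y_{n+1} = y_n + z·[11/14·y_n + 3/14·y_{n+1}] ⇒ (1 − 3/14z)y_{n+1} = (1 + 11/14z)y_n
  Hence R(z) = (1 + 11/14z)/(1 − 3/14z).

Boundary: |R(x)|=1, x<0.
x=-1.54: |R|=0.1579
R=−1: 1+11/14x = −1+3/14x ⇒ -4/7x=2 ⇒ x=2/(-4/7)=-3.5000
Confirm numerically:
  x=-3.281: |R|=0.92652 <1
  x=-3.211: |R|=0.90217 <1
  x=-2.293: |R|=0.53753 <1
  x=-3.953: |R|=1.14014 >1
  x=-3.716: |R|=1.06871 >1
Interval (-3.5000, 0).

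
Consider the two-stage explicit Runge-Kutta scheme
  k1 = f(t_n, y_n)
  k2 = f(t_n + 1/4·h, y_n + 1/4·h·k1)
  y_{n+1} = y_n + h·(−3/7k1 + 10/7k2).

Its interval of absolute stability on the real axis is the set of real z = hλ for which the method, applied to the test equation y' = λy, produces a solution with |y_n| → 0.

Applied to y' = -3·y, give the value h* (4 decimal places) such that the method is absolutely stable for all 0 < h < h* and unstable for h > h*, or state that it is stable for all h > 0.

Test eqn y'=λy, z=hλ:
  k1=λy_n ⇒ h·k1=z·y_n;  k2=λ(1+1/4z)y_n ⇒ h·k2=z(1+1/4z)y_n
  y_{n+1}/y_n = 1 − 3/7z + 10/7z(1+1/4z) = 1 + z + 5/14z²
  so R(z) = 1 + z + 5/14z².

Solve |R(x)|<1 on ℝ⁻.
x=-0.49: |R|=0.5958
R=1: x+5/14x²=0 ⇒ x=−14/5=-2.8000; min R=1−1/(4·5/14)=0.3000>−1
Confirm numerically:
  x=-2.315: |R|=0.59901 <1
  x=-1.778: |R|=0.35103 <1
  x=-1.530: |R|=0.30604 <1
  x=-1.159: |R|=0.32074 <1
  x=-3.144: |R|=1.38626 >1
  x=-2.940: |R|=1.14700 >1
Interval (-2.8000, 0).

(-2.8000,0); λ=-3 ⇒ h* = (14/5)/3 = 0.9333.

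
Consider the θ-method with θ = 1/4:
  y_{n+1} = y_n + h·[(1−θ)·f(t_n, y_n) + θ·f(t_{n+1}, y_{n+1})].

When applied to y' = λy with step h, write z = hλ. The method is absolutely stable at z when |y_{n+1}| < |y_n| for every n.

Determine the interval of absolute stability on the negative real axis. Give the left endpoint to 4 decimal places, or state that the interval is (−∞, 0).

On y'=λy, z=hλ:
  y_{n+1} = y_n + z·[3/4·y_n + 1/4·y_{n+1}] ⇒ (1 − 1/4z)y_{n+1} = (1 + 3/4z)y_n
  R(z) = (1 + 3/4z)/(1 − 1/4z).

Boundary: |R(x)|=1, x<0.
x=-1.13: |R|=0.1189
R=−1: 1+3/4x = −1+1/4x ⇒ -1/2x=2 ⇒ x=2/(-1/2)=-4.0000
Confirm numerically:
  x=-3.067: |R|=0.73596 <1
  x=-2.887: |R|=0.67678 <1
  x=-1.810: |R|=0.24613 <1
  x=-1.747: |R|=0.21594 <1
  x=-4.321: |R|=1.07715 >1
  x=-4.291: |R|=1.07020 >1
  x=-4.026: |R|=1.00648 >1
Interval (-4.0000, 0).

z∈(-4.0000,0).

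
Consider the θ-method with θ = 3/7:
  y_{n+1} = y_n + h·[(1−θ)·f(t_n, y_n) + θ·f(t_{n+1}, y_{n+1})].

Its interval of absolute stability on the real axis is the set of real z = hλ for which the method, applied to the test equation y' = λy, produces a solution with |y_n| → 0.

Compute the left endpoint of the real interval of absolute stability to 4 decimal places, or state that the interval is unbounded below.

z* = -14.0000.

Test eqn y'=λy, z=hλ:
  y_{n+1} = y_n + z·[4/7·y_n + 3/7·y_{n+1}] ⇒ (1 − 3/7z)y_{n+1} = (1 + 4/7z)y_n
  so R(z) = (1 + 4/7z)/(1 − 3/7z).

Need |R(x)|<1, x<0.
x=-1.44: |R|=0.1095
R=−1: 1+4/7x = −1+3/7x ⇒ -1/7x=2 ⇒ x=2/(-1/7)=-14.0000
Confirm numerically:
  x=-12.341: |R|=0.96232 <1
  x=-12.077: |R|=0.95552 <1
  x=-9.201: |R|=0.86131 <1
  x=-8.860: |R|=0.84693 <1
  x=-14.350: |R|=1.00699 >1
  x=-14.252: |R|=1.00506 >1
So |R|<1 on (-14.0000, 0).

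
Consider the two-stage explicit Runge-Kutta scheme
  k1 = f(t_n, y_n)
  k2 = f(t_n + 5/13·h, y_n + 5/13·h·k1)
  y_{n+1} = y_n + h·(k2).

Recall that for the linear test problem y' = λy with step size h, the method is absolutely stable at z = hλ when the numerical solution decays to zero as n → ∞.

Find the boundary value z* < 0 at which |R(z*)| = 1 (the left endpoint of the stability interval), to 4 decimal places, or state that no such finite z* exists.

Test eqn y'=λy, z=hλ:
  k1=λy_n ⇒ h·k1=z·y_n;  k2=λ(1+5/13z)y_n ⇒ h·k2=z(1+5/13z)y_n
  y_{n+1}/y_n = 1 + z(1+5/13z) = 1 + z + 5/13z²
  Hence R(z) = 1 + z + 5/13z².

Find x<0 with |R(x)|<1.
x=-1.22: |R|=0.3525
R=1: x+5/13x²=0 ⇒ x=−13/5=-2.6000; min R=1−1/(4·5/13)=0.3500>−1
Confirm numerically:
  x=-2.472: |R|=0.87830 <1
  x=-1.868: |R|=0.47409 <1
  x=-1.640: |R|=0.39446 <1
  x=-3.200: |R|=1.73846 >1
  x=-3.107: |R|=1.60587 >1
  x=-2.833: |R|=1.25388 >1
Stable set (-2.6000, 0).

z* = -2.6000.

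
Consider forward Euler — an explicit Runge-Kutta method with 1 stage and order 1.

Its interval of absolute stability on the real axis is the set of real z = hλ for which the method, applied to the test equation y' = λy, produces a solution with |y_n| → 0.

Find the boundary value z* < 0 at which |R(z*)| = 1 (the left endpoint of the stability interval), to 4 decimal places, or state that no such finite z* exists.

With y'=λy (z=hλ):
  order 1, 1-stage ⇒ R(z)=1+z
  (e.g. R(-1.47)=-0.47000, |R|=0.47000)

Solve |R(x)|<1 on ℝ⁻.
x=-1.47: |R|=0.4700
|R(-1.81)|=0.8100 |R(-1.33)|=0.3300 |R(-0.84)|=0.1600
Bisect:
  x_lo=-2.4619 |R|=1.4619  x_hi=-0.2806 |R|=0.7194
  mid=-1.37126 |R|=0.37126 →hi
  mid=-1.91660 |R|=0.91660 →hi
  mid=-2.18927 |R|=1.18927 →lo
  mid=-2.05294 |R|=1.05294 →lo
  mid=-1.98477 |R|=0.98477 →hi
  mid=-2.01885 |R|=1.01885 →lo
  mid=-2.00181 |R|=1.00181 →lo
  mid=-1.99329 |R|=0.99329 →hi
  mid=-1.99755 |R|=0.99755 →hi
  mid=-1.99968 |R|=0.99968 →hi
  ...
  [-2.00008,-1.99995] ⇒ x*=-2.0000
Stable set (-2.0000, 0).

z* = -2.0000.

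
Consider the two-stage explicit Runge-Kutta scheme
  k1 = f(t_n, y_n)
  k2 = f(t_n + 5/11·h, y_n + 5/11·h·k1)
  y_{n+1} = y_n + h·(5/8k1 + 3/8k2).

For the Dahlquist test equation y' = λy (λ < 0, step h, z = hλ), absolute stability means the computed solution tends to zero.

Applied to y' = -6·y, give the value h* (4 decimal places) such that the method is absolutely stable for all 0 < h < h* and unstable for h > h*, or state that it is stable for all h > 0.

(-5.8667,0); λ=-6 ⇒ h* = (88/15)/6 = 0.9778.

With y'=λy (z=hλ):
  k1=λy_n ⇒ h·k1=z·y_n;  k2=λ(1+5/11z)y_n ⇒ h·k2=z(1+5/11z)y_n
  y_{n+1}/y_n = 1 + 5/8z + 3/8z(1+5/11z) = 1 + z + 15/88z²
  ⇒ R(z) = 1 + z + 15/88z².

Find x<0 with |R(x)|<1.
x=-1.39: |R|=0.0607
R=1: x+15/88x²=0 ⇒ x=−88/15=-5.8667; min R=1−1/(4·15/88)=-0.4667>−1
Confirm numerically:
  x=-5.421: |R|=0.58819 <1
  x=-3.259: |R|=0.44859 <1
  x=-3.001: |R|=0.46589 <1
  x=-6.383: |R|=1.56178 >1
  x=-5.979: |R|=1.11448 >1
  x=-5.955: |R|=1.08966 >1
Interval (-5.8667, 0).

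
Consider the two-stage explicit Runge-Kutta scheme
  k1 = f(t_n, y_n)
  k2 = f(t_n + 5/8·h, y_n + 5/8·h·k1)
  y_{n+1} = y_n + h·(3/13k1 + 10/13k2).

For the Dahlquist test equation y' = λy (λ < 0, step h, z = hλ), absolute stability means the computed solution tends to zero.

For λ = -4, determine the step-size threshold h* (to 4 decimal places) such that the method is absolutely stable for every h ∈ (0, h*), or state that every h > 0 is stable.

Set f=λy, z=hλ:
  k1=λy_n ⇒ h·k1=z·y_n;  k2=λ(1+5/8z)y_n ⇒ h·k2=z(1+5/8z)y_n
  y_{n+1}/y_n = 1 + 3/13z + 10/13z(1+5/8z) = 1 + z + 25/52z²
  R(z) = 1 + z + 25/52z².

Find x<0 with |R(x)|<1.
x=-1.29: |R|=0.5100
R=1: x+25/52x²=0 ⇒ x=−52/25=-2.0800; min R=1−1/(4·25/52)=0.4800>−1
Confirm numerically:
  x=-1.455: |R|=0.56280 <1
  x=-1.159: |R|=0.48681 <1
  x=-0.945: |R|=0.48434 <1
  x=-2.289: |R|=1.23000 >1
  x=-2.173: |R|=1.09716 >1
Stable set (-2.0800, 0).

(-2.0800,0); λ=-4 ⇒ h* = (52/25)/4 = 0.5200.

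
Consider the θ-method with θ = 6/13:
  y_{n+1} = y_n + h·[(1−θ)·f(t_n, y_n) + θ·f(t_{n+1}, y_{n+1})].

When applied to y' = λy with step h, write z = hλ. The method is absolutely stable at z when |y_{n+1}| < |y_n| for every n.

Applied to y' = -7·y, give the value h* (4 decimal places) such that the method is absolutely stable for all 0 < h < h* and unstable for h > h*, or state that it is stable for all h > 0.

Set f=λy, z=hλ:
  y_{n+1} = y_n + z·[7/13·y_n + 6/13·y_{n+1}] ⇒ (1 − 6/13z)y_{n+1} = (1 + 7/13z)y_n
  ⇒ R(z) = (1 + 7/13z)/(1 − 6/13z).

Boundary: |R(x)|=1, x<0.
x=-1.03: |R|=0.3019
R=−1: 1+7/13x = −1+6/13x ⇒ -1/13x=2 ⇒ x=2/(-1/13)=-26.0000
Confirm numerically:
  x=-23.574: |R|=0.98429 <1
  x=-21.444: |R|=0.96784 <1
  x=-14.205: |R|=0.87992 <1
  x=-26.315: |R|=1.00184 >1
  x=-26.239: |R|=1.00140 >1
  x=-26.061: |R|=1.00036 >1
So |R|<1 on (-26.0000, 0).

(-26.0000,0); λ=-7 ⇒ h* = (26)/7 = 3.7143.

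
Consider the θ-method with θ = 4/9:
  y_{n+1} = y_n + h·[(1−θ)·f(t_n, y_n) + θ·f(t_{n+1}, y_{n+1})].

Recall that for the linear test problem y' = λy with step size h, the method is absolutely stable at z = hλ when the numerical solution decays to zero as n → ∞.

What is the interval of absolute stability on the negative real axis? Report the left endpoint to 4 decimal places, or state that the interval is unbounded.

Test eqn y'=λy, z=hλ:
  y_{n+1} = y_n + z·[5/9·y_n + 4/9·y_{n+1}] ⇒ (1 − 4/9z)y_{n+1} = (1 + 5/9z)y_n
  R(z) = (1 + 5/9z)/(1 − 4/9z).

Need |R(x)|<1, x<0.
x=-0.52: |R|=0.5776
R=−1: 1+5/9x = −1+4/9x ⇒ -1/9x=2 ⇒ x=2/(-1/9)=-18.0000
Confirm numerically:
  x=-17.625: |R|=0.99528 <1
  x=-16.859: |R|=0.98507 <1
  x=-16.221: |R|=0.97592 <1
  x=-7.359: |R|=0.72315 <1
  x=-18.568: |R|=1.00682 >1
  x=-18.564: |R|=1.00677 >1
  x=-18.443: |R|=1.00535 >1
Interval (-18.0000, 0).

(-18.0000, 0).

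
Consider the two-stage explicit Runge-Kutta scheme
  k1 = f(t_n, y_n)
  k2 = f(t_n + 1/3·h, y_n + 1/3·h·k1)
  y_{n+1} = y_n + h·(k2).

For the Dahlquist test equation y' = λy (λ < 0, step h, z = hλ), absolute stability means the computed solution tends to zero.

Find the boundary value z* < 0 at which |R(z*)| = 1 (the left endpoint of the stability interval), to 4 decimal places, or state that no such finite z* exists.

z* = -3.0000.

With y'=λy (z=hλ):
  k1=λy_n ⇒ h·k1=z·y_n;  k2=λ(1+1/3z)y_n ⇒ h·k2=z(1+1/3z)y_n
  y_{n+1}/y_n = 1 + z(1+1/3z) = 1 + z + 1/3z²
  R(z) = 1 + z + 1/3z².

Boundary: |R(x)|=1, x<0.
x=-0.69: |R|=0.4687
R=1: x+1/3x²=0 ⇒ x=−3=-3.0000; min R=1−1/(4·1/3)=0.2500>−1
Confirm numerically:
  x=-2.667: |R|=0.70396 <1
  x=-2.613: |R|=0.66292 <1
  x=-2.559: |R|=0.62383 <1
  x=-3.562: |R|=1.66728 >1
  x=-3.509: |R|=1.59536 >1
  x=-3.082: |R|=1.08424 >1
Interval (-3.0000, 0).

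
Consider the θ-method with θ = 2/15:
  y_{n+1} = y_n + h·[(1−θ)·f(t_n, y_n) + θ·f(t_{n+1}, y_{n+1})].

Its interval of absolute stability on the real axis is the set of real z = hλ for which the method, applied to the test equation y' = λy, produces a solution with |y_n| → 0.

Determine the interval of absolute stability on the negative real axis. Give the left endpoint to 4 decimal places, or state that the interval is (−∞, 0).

With y'=λy (z=hλ):
  y_{n+1} = y_n + z·[13/15·y_n + 2/15·y_{n+1}] ⇒ (1 − 2/15z)y_{n+1} = (1 + 13/15z)y_n
  Hence R(z) = (1 + 13/15z)/(1 − 2/15z).

Find x<0 with |R(x)|<1.
x=-0.47: |R|=0.5577
R=−1: 1+13/15x = −1+2/15x ⇒ -11/15x=2 ⇒ x=2/(-11/15)=-2.7273
Confirm numerically:
  x=-2.650: |R|=0.95813 <1
  x=-1.972: |R|=0.56144 <1
  x=-1.832: |R|=0.47235 <1
  x=-2.993: |R|=1.13928 >1
  x=-2.822: |R|=1.05047 >1
  x=-2.758: |R|=1.01647 >1
Stable set (-2.7273, 0).

z∈(-2.7273,0).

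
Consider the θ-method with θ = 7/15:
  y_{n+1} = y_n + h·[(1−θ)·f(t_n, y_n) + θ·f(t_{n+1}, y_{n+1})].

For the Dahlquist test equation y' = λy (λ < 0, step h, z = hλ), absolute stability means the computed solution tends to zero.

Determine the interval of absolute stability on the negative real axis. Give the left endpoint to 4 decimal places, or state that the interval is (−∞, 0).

Set f=λy, z=hλ:
  y_{n+1} = y_n + z·[8/15·y_n + 7/15·y_{n+1}] ⇒ (1 − 7/15z)y_{n+1} = (1 + 8/15z)y_n
  Hence R(z) = (1 + 8/15z)/(1 − 7/15z).

Boundary: |R(x)|=1, x<0.
x=-1.11: |R|=0.2688
R=−1: 1+8/15x = −1+7/15x ⇒ -1/15x=2 ⇒ x=2/(-1/15)=-30.0000
Confirm numerically:
  x=-28.955: |R|=0.99520 <1
  x=-22.011: |R|=0.95275 <1
  x=-18.704: |R|=0.92259 <1
  x=-30.295: |R|=1.00130 >1
  x=-30.268: |R|=1.00118 >1
Interval (-30.0000, 0).

z∈(-30.0000,0).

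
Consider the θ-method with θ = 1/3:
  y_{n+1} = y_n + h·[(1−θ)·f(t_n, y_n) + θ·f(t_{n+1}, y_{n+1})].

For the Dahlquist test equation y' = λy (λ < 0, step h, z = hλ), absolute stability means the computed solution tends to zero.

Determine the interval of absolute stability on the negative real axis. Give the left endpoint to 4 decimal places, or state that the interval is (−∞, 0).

With y'=λy (z=hλ):
  y_{n+1} = y_n + z·[2/3·y_n + 1/3·y_{n+1}] ⇒ (1 − 1/3z)y_{n+1} = (1 + 2/3z)y_n
  Hence R(z) = (1 + 2/3z)/(1 − 1/3z).

Need |R(x)|<1, x<0.
x=-1.27: |R|=0.1077
R=−1: 1+2/3x = −1+1/3x ⇒ -1/3x=2 ⇒ x=2/(-1/3)=-6.0000
Confirm numerically:
  x=-4.600: |R|=0.81579 <1
  x=-3.110: |R|=0.52700 <1
  x=-2.809: |R|=0.45068 <1
  x=-6.331: |R|=1.03547 >1
  x=-6.301: |R|=1.03236 >1
Stable set (-6.0000, 0).

(-6.0000, 0).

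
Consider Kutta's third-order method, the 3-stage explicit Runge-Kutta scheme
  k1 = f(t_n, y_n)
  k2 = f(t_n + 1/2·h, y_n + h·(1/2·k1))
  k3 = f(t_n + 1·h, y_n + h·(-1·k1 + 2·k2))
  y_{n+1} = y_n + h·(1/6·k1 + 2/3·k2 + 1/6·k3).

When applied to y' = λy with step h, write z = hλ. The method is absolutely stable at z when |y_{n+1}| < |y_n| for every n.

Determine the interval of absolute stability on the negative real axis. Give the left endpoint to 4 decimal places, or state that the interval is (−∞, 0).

z∈(-2.5127,0).

With y'=λy (z=hλ):
  order 3, 3-stage ⇒ R(z)=1+z+z^2/2+z^3/6
  (e.g. R(-0.69)=0.49330, |R|=0.49330)

Boundary: |R(x)|=1, x<0.
x=-0.69: |R|=0.4933
|R(-2.34)|=0.7377 |R(-0.83)|=0.4192 |R(-0.59)|=0.5498
Bisect:
  x_lo=-3.0634 |R|=2.1625  x_hi=-0.1850 |R|=0.8311
  mid=-1.62417 |R|=0.01928 →hi
  mid=-2.34377 |R|=0.74296 →hi
  mid=-2.70356 |R|=1.34244 →lo
  mid=-2.52366 |R|=1.01804 →lo
  mid=-2.43371 |R|=0.87470 →hi
  mid=-2.47869 |R|=0.94488 →hi
  mid=-2.50118 |R|=0.98108 →hi
  mid=-2.51242 |R|=0.99947 →hi
  mid=-2.51804 |R|=1.00873 →lo
  ...
  [-2.51277,-2.51260] ⇒ x*=-2.5127
So |R|<1 on (-2.5127, 0).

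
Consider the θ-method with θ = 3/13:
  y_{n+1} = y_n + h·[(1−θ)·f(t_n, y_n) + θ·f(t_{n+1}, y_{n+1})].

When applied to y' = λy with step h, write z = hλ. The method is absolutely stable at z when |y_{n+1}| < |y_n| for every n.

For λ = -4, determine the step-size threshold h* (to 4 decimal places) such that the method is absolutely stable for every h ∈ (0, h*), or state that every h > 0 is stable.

With y'=λy (z=hλ):
  y_{n+1} = y_n + z·[10/13·y_n + 3/13·y_{n+1}] ⇒ (1 − 3/13z)y_{n+1} = (1 + 10/13z)y_n
  R(z) = (1 + 10/13z)/(1 − 3/13z).

Boundary: |R(x)|=1, x<0.
x=-1.19: |R|=0.0664
R=−1: 1+10/13x = −1+3/13x ⇒ -7/13x=2 ⇒ x=2/(-7/13)=-3.7143
Confirm numerically:
  x=-2.517: |R|=0.59219 <1
  x=-2.299: |R|=0.50209 <1
  x=-1.901: |R|=0.32134 <1
  x=-4.000: |R|=1.08000 >1
  x=-3.751: |R|=1.01060 >1
So |R|<1 on (-3.7143, 0).

(-3.7143,0); λ=-4 ⇒ h* = (26/7)/4 = 0.9286.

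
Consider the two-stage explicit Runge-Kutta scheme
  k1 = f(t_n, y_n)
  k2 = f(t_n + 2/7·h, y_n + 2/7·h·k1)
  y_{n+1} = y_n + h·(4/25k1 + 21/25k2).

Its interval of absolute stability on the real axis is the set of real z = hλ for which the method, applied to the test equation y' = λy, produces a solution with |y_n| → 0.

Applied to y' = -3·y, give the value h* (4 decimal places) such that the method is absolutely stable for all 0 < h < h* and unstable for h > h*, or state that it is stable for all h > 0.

Test eqn y'=λy, z=hλ:
  k1=λy_n ⇒ h·k1=z·y_n;  k2=λ(1+2/7z)y_n ⇒ h·k2=z(1+2/7z)y_n
  y_{n+1}/y_n = 1 + 4/25z + 21/25z(1+2/7z) = 1 + z + 6/25z²
  R(z) = 1 + z + 6/25z².

Find x<0 with |R(x)|<1.
x=-0.59: |R|=0.4935
R=1: x+6/25x²=0 ⇒ x=−25/6=-4.1667; min R=1−1/(4·6/25)=-0.0417>−1
Confirm numerically:
  x=-3.475: |R|=0.42315 <1
  x=-3.449: |R|=0.40594 <1
  x=-3.251: |R|=0.28556 <1
  x=-4.414: |R|=1.26202 >1
  x=-4.351: |R|=1.19249 >1
  x=-4.231: |R|=1.06533 >1
So |R|<1 on (-4.1667, 0).

(-4.1667,0); λ=-3 ⇒ h* = (25/6)/3 = 1.3889.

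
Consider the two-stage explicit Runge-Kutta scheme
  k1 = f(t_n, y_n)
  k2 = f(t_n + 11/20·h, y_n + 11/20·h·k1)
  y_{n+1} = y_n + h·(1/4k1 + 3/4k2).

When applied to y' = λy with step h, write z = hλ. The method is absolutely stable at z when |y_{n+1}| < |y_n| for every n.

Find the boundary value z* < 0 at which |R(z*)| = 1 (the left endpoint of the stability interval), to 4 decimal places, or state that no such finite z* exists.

Set f=λy, z=hλ:
  k1=λy_n ⇒ h·k1=z·y_n;  k2=λ(1+11/20z)y_n ⇒ h·k2=z(1+11/20z)y_n
  y_{n+1}/y_n = 1 + 1/4z + 3/4z(1+11/20z) = 1 + z + 33/80z²
  R(z) = 1 + z + 33/80z².

Need |R(x)|<1, x<0.
x=-1.2: |R|=0.3940
R=1: x+33/80x²=0 ⇒ x=−80/33=-2.4242; min R=1−1/(4·33/80)=0.3939>−1
Confirm numerically:
  x=-2.185: |R|=0.78437 <1
  x=-2.157: |R|=0.76222 <1
  x=-1.236: |R|=0.39417 <1
  x=-2.904: |R|=1.57470 >1
  x=-2.732: |R|=1.34683 >1
So |R|<1 on (-2.4242, 0).

z* = -2.4242.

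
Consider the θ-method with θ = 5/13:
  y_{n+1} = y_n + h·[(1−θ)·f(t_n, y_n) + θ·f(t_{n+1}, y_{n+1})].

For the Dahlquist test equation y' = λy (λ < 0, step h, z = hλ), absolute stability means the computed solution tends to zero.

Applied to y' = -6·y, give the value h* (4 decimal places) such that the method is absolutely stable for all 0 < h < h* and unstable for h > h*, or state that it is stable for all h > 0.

(-8.6667,0); λ=-6 ⇒ h* = (26/3)/6 = 1.4444.

Test eqn y'=λy, z=hλ:
  y_{n+1} = y_n + z·[8/13·y_n + 5/13·y_{n+1}] ⇒ (1 − 5/13z)y_{n+1} = (1 + 8/13z)y_n
  so R(z) = (1 + 8/13z)/(1 − 5/13z).

Solve |R(x)|<1 on ℝ⁻.
x=-1.15: |R|=0.2027
R=−1: 1+8/13x = −1+5/13x ⇒ -3/13x=2 ⇒ x=2/(-3/13)=-8.6667
Confirm numerically:
  x=-6.742: |R|=0.87639 <1
  x=-4.795: |R|=0.68587 <1
  x=-3.753: |R|=0.53594 <1
  x=-8.845: |R|=1.00935 >1
  x=-8.764: |R|=1.00514 >1
Interval (-8.6667, 0).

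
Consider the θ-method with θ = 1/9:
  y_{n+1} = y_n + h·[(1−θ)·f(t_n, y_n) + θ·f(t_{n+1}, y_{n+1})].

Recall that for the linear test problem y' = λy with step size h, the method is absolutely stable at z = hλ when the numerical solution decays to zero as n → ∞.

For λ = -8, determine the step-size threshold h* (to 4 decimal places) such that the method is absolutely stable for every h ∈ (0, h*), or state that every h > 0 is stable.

On y'=λy, z=hλ:
  y_{n+1} = y_n + z·[8/9·y_n + 1/9·y_{n+1}] ⇒ (1 − 1/9z)y_{n+1} = (1 + 8/9z)y_n
  R(z) = (1 + 8/9z)/(1 − 1/9z).

Need |R(x)|<1, x<0.
x=-1.59: |R|=0.3513
R=−1: 1+8/9x = −1+1/9x ⇒ -7/9x=2 ⇒ x=2/(-7/9)=-2.5714
Confirm numerically:
  x=-2.001: |R|=0.63703 <1
  x=-1.673: |R|=0.41076 <1
  x=-1.092: |R|=0.02616 <1
  x=-3.148: |R|=1.33224 >1
  x=-3.062: |R|=1.28470 >1
  x=-2.680: |R|=1.06507 >1
Interval (-2.5714, 0).

(-2.5714,0); λ=-8 ⇒ h* = (18/7)/8 = 0.3214.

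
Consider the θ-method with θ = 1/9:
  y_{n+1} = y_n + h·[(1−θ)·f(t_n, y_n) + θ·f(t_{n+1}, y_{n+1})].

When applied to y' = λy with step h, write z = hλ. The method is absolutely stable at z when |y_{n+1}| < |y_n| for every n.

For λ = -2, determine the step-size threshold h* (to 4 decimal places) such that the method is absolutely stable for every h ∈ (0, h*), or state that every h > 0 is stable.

Test eqn y'=λy, z=hλ:
  y_{n+1} = y_n + z·[8/9·y_n + 1/9·y_{n+1}] ⇒ (1 − 1/9z)y_{n+1} = (1 + 8/9z)y_n
  ⇒ R(z) = (1 + 8/9z)/(1 − 1/9z).

Need |R(x)|<1, x<0.
x=-0.8: |R|=0.2653
R=−1: 1+8/9x = −1+1/9x ⇒ -7/9x=2 ⇒ x=2/(-7/9)=-2.5714
Confirm numerically:
  x=-2.547: |R|=0.98519 <1
  x=-2.541: |R|=0.98154 <1
  x=-1.893: |R|=0.56403 <1
  x=-1.552: |R|=0.32373 <1
  x=-2.753: |R|=1.10814 >1
  x=-2.626: |R|=1.03286 >1
Stable set (-2.5714, 0).

(-2.5714,0); λ=-2 ⇒ h* = (18/7)/2 = 1.2857.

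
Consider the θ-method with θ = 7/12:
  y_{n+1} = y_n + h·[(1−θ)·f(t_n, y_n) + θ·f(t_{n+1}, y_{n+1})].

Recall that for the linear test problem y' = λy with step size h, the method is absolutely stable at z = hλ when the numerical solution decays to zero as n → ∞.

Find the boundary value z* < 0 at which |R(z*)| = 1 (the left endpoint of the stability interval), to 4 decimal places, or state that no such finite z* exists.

Set f=λy, z=hλ:
  y_{n+1} = y_n + z·[5/12·y_n + 7/12·y_{n+1}] ⇒ (1 − 7/12z)y_{n+1} = (1 + 5/12z)y_n
  Hence R(z) = (1 + 5/12z)/(1 − 7/12z).

Need |R(x)|<1, x<0.
x=-1.26: |R|=0.2738
x=-2: |R|=0.0769
x=-10: |R|=0.4634
x=-100: |R|=0.6854
θ=7/12≥1/2 ⇒ |1+5/12x|<|1−7/12x| ∀x<0 ⇒ unbounded interval.

interval (−∞, 0).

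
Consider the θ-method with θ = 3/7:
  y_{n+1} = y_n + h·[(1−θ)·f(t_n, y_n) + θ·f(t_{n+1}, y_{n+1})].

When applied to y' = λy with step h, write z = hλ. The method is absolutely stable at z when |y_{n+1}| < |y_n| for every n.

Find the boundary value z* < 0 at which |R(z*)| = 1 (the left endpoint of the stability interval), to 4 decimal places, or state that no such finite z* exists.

Set f=λy, z=hλ:
  y_{n+1} = y_n + z·[4/7·y_n + 3/7·y_{n+1}] ⇒ (1 − 3/7z)y_{n+1} = (1 + 4/7z)y_n
  ⇒ R(z) = (1 + 4/7z)/(1 − 3/7z).

Solve |R(x)|<1 on ℝ⁻.
x=-1.79: |R|=0.0129
R=−1: 1+4/7x = −1+3/7x ⇒ -1/7x=2 ⇒ x=2/(-1/7)=-14.0000
Confirm numerically:
  x=-13.743: |R|=0.99467 <1
  x=-9.003: |R|=0.85307 <1
  x=-7.307: |R|=0.76858 <1
  x=-14.570: |R|=1.01124 >1
  x=-14.025: |R|=1.00051 >1
So |R|<1 on (-14.0000, 0).

left endpoint -14.0000.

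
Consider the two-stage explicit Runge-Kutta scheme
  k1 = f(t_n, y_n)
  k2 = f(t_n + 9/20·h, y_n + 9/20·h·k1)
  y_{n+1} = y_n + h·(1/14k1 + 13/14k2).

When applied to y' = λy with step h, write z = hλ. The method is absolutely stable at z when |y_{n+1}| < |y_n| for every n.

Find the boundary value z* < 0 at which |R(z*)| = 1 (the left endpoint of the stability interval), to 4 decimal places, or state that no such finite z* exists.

z* = -2.3932.

Set f=λy, z=hλ:
  k1=λy_n ⇒ h·k1=z·y_n;  k2=λ(1+9/20z)y_n ⇒ h·k2=z(1+9/20z)y_n
  y_{n+1}/y_n = 1 + 1/14z + 13/14z(1+9/20z) = 1 + z + 117/280z²
  Hence R(z) = 1 + z + 117/280z².

Find x<0 with |R(x)|<1.
x=-1.67: |R|=0.4954
R=1: x+117/280x²=0 ⇒ x=−280/117=-2.3932; min R=1−1/(4·117/280)=0.4017>−1
Confirm numerically:
  x=-1.742: |R|=0.52601 <1
  x=-1.354: |R|=0.41206 <1
  x=-1.186: |R|=0.40176 <1
  x=-2.991: |R|=1.74718 >1
  x=-2.854: |R|=1.54958 >1
  x=-2.537: |R|=1.15248 >1
Stable set (-2.3932, 0).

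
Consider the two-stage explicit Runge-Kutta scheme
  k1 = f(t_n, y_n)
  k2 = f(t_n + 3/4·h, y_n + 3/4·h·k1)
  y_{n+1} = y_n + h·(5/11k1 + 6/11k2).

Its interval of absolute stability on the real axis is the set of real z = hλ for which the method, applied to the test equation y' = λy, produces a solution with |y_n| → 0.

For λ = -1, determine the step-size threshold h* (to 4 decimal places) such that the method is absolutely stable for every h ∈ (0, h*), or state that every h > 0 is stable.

Test eqn y'=λy, z=hλ:
  k1=λy_n ⇒ h·k1=z·y_n;  k2=λ(1+3/4z)y_n ⇒ h·k2=z(1+3/4z)y_n
  y_{n+1}/y_n = 1 + 5/11z + 6/11z(1+3/4z) = 1 + z + 9/22z²
  Hence R(z) = 1 + z + 9/22z².

Boundary: |R(x)|=1, x<0.
x=-0.6: |R|=0.5473
R=1: x+9/22x²=0 ⇒ x=−22/9=-2.4444; min R=1−1/(4·9/22)=0.3889>−1
Confirm numerically:
  x=-2.071: |R|=0.68361 <1
  x=-1.751: |R|=0.50327 <1
  x=-1.742: |R|=0.49941 <1
  x=-1.553: |R|=0.43365 <1
  x=-2.779: |R|=1.38034 >1
  x=-2.674: |R|=1.25111 >1
  x=-2.624: |R|=1.19274 >1
Interval (-2.4444, 0).

(-2.4444,0); λ=-1 ⇒ h* = (22/9)/1 = 2.4444.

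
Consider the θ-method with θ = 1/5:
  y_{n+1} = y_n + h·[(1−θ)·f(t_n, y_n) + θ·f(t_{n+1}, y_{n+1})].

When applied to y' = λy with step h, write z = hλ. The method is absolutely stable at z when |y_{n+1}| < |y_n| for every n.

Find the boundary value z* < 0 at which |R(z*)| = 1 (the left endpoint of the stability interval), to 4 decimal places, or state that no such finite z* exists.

On y'=λy, z=hλ:
  y_{n+1} = y_n + z·[4/5·y_n + 1/5·y_{n+1}] ⇒ (1 − 1/5z)y_{n+1} = (1 + 4/5z)y_n
  Hence R(z) = (1 + 4/5z)/(1 − 1/5z).

Need |R(x)|<1, x<0.
x=-0.91: |R|=0.2301
R=−1: 1+4/5x = −1+1/5x ⇒ -3/5x=2 ⇒ x=2/(-3/5)=-3.3333
Confirm numerically:
  x=-3.228: |R|=0.96159 <1
  x=-2.741: |R|=0.77044 <1
  x=-2.551: |R|=0.68918 <1
  x=-2.288: |R|=0.56970 <1
  x=-3.602: |R|=1.09370 >1
  x=-3.536: |R|=1.07123 >1
  x=-3.416: |R|=1.02947 >1
Interval (-3.3333, 0).

z* = -3.3333.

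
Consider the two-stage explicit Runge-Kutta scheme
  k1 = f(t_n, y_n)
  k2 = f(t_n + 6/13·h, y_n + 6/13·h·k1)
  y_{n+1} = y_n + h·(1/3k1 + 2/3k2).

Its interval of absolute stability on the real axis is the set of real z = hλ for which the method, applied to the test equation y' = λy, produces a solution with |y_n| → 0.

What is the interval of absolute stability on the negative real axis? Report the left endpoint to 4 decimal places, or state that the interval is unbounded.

On y'=λy, z=hλ:
  k1=λy_n ⇒ h·k1=z·y_n;  k2=λ(1+6/13z)y_n ⇒ h·k2=z(1+6/13z)y_n
  y_{n+1}/y_n = 1 + 1/3z + 2/3z(1+6/13z) = 1 + z + 4/13z²
  Hence R(z) = 1 + z + 4/13z².

Need |R(x)|<1, x<0.
x=-1.17: |R|=0.2512
R=1: x+4/13x²=0 ⇒ x=−13/4=-3.2500; min R=1−1/(4·4/13)=0.1875>−1
Confirm numerically:
  x=-3.102: |R|=0.85874 <1
  x=-2.093: |R|=0.25489 <1
  x=-1.662: |R|=0.18792 <1
  x=-1.520: |R|=0.19089 <1
  x=-3.834: |R|=1.68894 >1
  x=-3.729: |R|=1.54960 >1
  x=-3.397: |R|=1.15365 >1
Stable set (-3.2500, 0).

(-3.2500, 0).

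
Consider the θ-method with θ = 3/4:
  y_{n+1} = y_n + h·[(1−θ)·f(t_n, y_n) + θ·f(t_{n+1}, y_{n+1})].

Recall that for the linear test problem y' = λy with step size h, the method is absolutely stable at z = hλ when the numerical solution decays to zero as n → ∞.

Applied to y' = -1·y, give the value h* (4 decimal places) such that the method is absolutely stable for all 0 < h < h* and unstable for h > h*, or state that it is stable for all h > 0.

interval (−∞, 0). Any h>0 works for λ=-1.

Test eqn y'=λy, z=hλ:
  y_{n+1} = y_n + z·[1/4·y_n + 3/4·y_{n+1}] ⇒ (1 − 3/4z)y_{n+1} = (1 + 1/4z)y_n
  ⇒ R(z) = (1 + 1/4z)/(1 − 3/4z).

Solve |R(x)|<1 on ℝ⁻.
x=-1.22: |R|=0.3629
x=-2: |R|=0.2000
x=-10: |R|=0.1765
x=-100: |R|=0.3158
θ=3/4≥1/2 ⇒ |1+1/4x|<|1−3/4x| ∀x<0 ⇒ unbounded interval.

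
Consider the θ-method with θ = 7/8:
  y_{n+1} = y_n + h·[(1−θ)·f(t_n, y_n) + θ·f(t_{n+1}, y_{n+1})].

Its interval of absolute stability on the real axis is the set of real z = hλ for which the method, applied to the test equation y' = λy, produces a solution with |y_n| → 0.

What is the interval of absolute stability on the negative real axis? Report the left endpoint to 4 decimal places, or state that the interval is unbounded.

With y'=λy (z=hλ):
  y_{n+1} = y_n + z·[1/8·y_n + 7/8·y_{n+1}] ⇒ (1 − 7/8z)y_{n+1} = (1 + 1/8z)y_n
  ⇒ R(z) = (1 + 1/8z)/(1 − 7/8z).

Boundary: |R(x)|=1, x<0.
x=-0.48: |R|=0.6620
x=-2: |R|=0.2727
x=-10: |R|=0.0256
x=-100: |R|=0.1299
θ=7/8≥1/2 ⇒ |1+1/8x|<|1−7/8x| ∀x<0 ⇒ interval (−∞,0).

unbounded; (−∞, 0).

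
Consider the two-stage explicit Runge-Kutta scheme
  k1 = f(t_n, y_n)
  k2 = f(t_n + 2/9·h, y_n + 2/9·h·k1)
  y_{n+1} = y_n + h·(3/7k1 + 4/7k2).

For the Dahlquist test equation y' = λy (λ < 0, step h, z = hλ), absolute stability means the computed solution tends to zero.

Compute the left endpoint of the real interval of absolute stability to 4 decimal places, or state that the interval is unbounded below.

z* = -7.8750.

Set f=λy, z=hλ:
  k1=λy_n ⇒ h·k1=z·y_n;  k2=λ(1+2/9z)y_n ⇒ h·k2=z(1+2/9z)y_n
  y_{n+1}/y_n = 1 + 3/7z + 4/7z(1+2/9z) = 1 + z + 8/63z²
  R(z) = 1 + z + 8/63z².

Solve |R(x)|<1 on ℝ⁻.
x=-1.34: |R|=0.1120
R=1: x+8/63x²=0 ⇒ x=−63/8=-7.8750; min R=1−1/(4·8/63)=-0.9688>−1
Confirm numerically:
  x=-6.151: |R|=0.34658 <1
  x=-3.909: |R|=0.96865 <1
  x=-3.711: |R|=0.96224 <1
  x=-8.057: |R|=1.18621 >1
  x=-7.935: |R|=1.06046 >1
So |R|<1 on (-7.8750, 0).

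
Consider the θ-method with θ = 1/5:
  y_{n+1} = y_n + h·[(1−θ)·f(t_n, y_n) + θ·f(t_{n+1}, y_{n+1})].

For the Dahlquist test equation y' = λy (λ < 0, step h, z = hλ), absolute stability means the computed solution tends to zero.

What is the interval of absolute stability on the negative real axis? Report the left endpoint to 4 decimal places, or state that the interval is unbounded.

z∈(-3.3333,0).

Set f=λy, z=hλ:
  y_{n+1} = y_n + z·[4/5·y_n + 1/5·y_{n+1}] ⇒ (1 − 1/5z)y_{n+1} = (1 + 4/5z)y_n
  so R(z) = (1 + 4/5z)/(1 − 1/5z).

Find x<0 with |R(x)|<1.
x=-1.63: |R|=0.2293
R=−1: 1+4/5x = −1+1/5x ⇒ -3/5x=2 ⇒ x=2/(-3/5)=-3.3333
Confirm numerically:
  x=-2.625: |R|=0.72131 <1
  x=-2.543: |R|=0.68567 <1
  x=-2.411: |R|=0.62664 <1
  x=-3.776: |R|=1.15132 >1
  x=-3.709: |R|=1.12941 >1
  x=-3.612: |R|=1.09707 >1
So |R|<1 on (-3.3333, 0).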